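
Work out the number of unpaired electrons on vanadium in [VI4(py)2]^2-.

3 unpaired electrons

Ligand charges: each iodide is −1; pyridine is neutral. With an overall charge of −2 the vanadium centre must be in the +2 oxidation state.
V sits in group 5, so the d-electron count is 5 − 2 = 3.
In an octahedral field the d³ configuration is t₂g³e_g⁰ (only one arrangement possible), giving 3 unpaired electrons.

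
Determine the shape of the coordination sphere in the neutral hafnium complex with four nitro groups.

tetrahedral

Summing ligand charges against the 0 overall charge gives an oxidation state of +4 for hafnium.
Group 4 minus oxidation state 4 gives a d⁰ configuration.
Coordination number: 4.
A d⁰ ion has no crystal-field stabilisation preference between square planar and tetrahedral, so four ligands adopt the sterically favoured tetrahedral geometry.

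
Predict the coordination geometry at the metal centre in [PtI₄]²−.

Summing ligand charges against the −2 overall charge gives an oxidation state of +2 for platinum.
Group 10 minus oxidation state 2 gives a d⁸ configuration.
Coordination number: 4.
A 5d d⁸ ion has a large crystal-field splitting; square planar leaves the high-energy d_{x²−y²} orbital empty and maximises CFSE.

square planar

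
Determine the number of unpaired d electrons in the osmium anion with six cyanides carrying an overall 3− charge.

Each cyanide is −1; balancing the −3 overall charge requires Os(III).
Group 8 minus oxidation state 3 gives a d⁵ configuration.
The spin state decides the count: a 5d ion has a large Δₒ and is invariably low-spin.
An octahedral low-spin d⁵ ion is t₂g⁵e_g⁰, giving 1 unpaired electron.

1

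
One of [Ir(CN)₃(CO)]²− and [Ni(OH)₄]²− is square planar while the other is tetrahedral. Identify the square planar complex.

For [Ir(CN)₃(CO)]²−: Each cyanide is −1; carbonyl is neutral; balancing the −2 overall charge requires Ir(I). Ir sits in group 9, so the d-electron count is 9 − 1 = 8. A 5d d⁸ ion has a large crystal-field splitting; square planar leaves the high-energy d_{x²−y²} orbital empty and maximises CFSE. → square planar.
For [Ni(OH)₄]²−: Ligand charges: each hydroxide is −1. With an overall charge of −2 the nickel centre must be in the +2 oxidation state. Group 10 minus oxidation state 2 gives a d⁸ configuration. Hydroxide is a weak-field ligand. With weak-field ligands the CFSE gain from square planar is small, so a 3d d⁸ ion takes the sterically preferred tetrahedral geometry. → tetrahedral.

[Ir(CN)₃(CO)]²−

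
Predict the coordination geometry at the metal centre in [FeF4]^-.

tetrahedral

Each fluoride is −1; balancing the −1 overall charge requires Fe(III).
Fe sits in group 8, so the d-electron count is 8 − 3 = 5.
With 4 monodentate ligands the coordination number is 4.
Fluoride is a weak-field ligand.
A high-spin d⁵ ion has zero CFSE in either geometry, so four ligands adopt the sterically favoured tetrahedral geometry.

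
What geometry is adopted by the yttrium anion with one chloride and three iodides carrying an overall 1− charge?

tetrahedral

Ligand charges: each chloride is −1; each iodide is −1. With an overall charge of −1 the yttrium centre must be in the +3 oxidation state.
Yttrium is a group-3 element; Y(III) is therefore d⁰.
With 4 monodentate ligands the coordination number is 4.
A d⁰ ion has no crystal-field stabilisation preference between square planar and tetrahedral, so four ligands adopt the sterically favoured tetrahedral geometry.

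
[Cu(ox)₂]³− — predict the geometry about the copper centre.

Summing ligand charges against the −3 overall charge gives an oxidation state of +1 for copper.
Copper is a group-11 element; Cu(I) is therefore d¹⁰.
Counting donor atoms: 2×oxalate (bidentate) → 4 donors. Coordination number = 4.
A d¹⁰ ion has no crystal-field stabilisation preference between square planar and tetrahedral, so four ligands adopt the sterically favoured tetrahedral geometry.

tetrahedral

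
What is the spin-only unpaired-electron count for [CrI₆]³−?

Summing ligand charges against the −3 overall charge gives an oxidation state of +3 for chromium.
Cr sits in group 6, so the d-electron count is 6 − 3 = 3.
In an octahedral field the d³ configuration is t₂g³e_g⁰ (only one arrangement possible), giving 3 unpaired electrons.

3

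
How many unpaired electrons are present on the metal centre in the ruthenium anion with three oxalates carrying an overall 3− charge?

1

Each oxalate is −2; balancing the −3 overall charge requires Ru(III).
Ruthenium is a group-8 element; Ru(III) is therefore d⁵.
Counting donor atoms: 3×oxalate (bidentate) → 6 donors. Coordination number = 6.
The spin state decides the count: a 4d ion has a large Δₒ and is invariably low-spin.
An octahedral low-spin d⁵ ion is t₂g⁵e_g⁰, giving 1 unpaired electron.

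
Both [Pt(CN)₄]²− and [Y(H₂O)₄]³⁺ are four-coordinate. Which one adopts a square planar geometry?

[Pt(CN)₄]²−

For [Pt(CN)₄]²−: Ligand charges: each cyanide is −1. With an overall charge of −2 the platinum centre must be in the +2 oxidation state. Group 10 minus oxidation state 2 gives a d⁸ configuration. A 5d d⁸ ion has a large crystal-field splitting; square planar leaves the high-energy d_{x²−y²} orbital empty and maximises CFSE. → square planar.
For [Y(H₂O)₄]³⁺: Summing ligand charges against the +3 overall charge gives an oxidation state of +3 for yttrium. Y sits in group 3, so the d-electron count is 3 − 3 = 0. A d⁰ ion has no crystal-field stabilisation preference between square planar and tetrahedral, so four ligands adopt the sterically favoured tetrahedral geometry. → tetrahedral.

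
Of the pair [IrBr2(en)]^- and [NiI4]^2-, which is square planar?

[IrBr2(en)]^-

For [IrBr2(en)]^-: Each bromide is −1; ethylenediamine is neutral; balancing the −1 overall charge requires Ir(I). Iridium is a group-9 element; Ir(I) is therefore d⁸. A 5d d⁸ ion has a large crystal-field splitting; square planar leaves the high-energy d_{x²−y²} orbital empty and maximises CFSE. → square planar.
For [NiI4]^2-: Each iodide is −1; balancing the −2 overall charge requires Ni(II). Ni sits in group 10, so the d-electron count is 10 − 2 = 8. Iodide is a weak-field ligand. With weak-field ligands the CFSE gain from square planar is small, so a 3d d⁸ ion takes the sterically preferred tetrahedral geometry. → tetrahedral.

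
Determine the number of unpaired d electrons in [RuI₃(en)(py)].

1 unpaired electron

Summing ligand charges against the 0 overall charge gives an oxidation state of +3 for ruthenium.
Ru sits in group 8, so the d-electron count is 8 − 3 = 5.
Counting donor atoms: 3×iodide (monodentate) → 3 donors; 1×ethylenediamine (bidentate) → 2 donors; 1×pyridine (monodentate) → 1 donor. Coordination number = 6.
The spin state decides the count: a 4d ion has a large Δₒ and is invariably low-spin.
An octahedral low-spin d⁵ ion is t₂g⁵e_g⁰, giving 1 unpaired electron.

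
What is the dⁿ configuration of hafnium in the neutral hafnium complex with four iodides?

Each iodide is −1; balancing the 0 overall charge requires Hf(IV).
Hf sits in group 4, so the d-electron count is 4 − 4 = 0.

d0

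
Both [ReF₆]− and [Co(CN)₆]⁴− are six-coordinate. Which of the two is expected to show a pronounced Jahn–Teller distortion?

[Co(CN)₆]⁴−

[ReF₆]−: Summing ligand charges against the −1 overall charge gives an oxidation state of +5 for rhenium. Re sits in group 7, so the d-electron count is 7 − 5 = 2. The d² configuration leaves the e_g set evenly filled (or empty) — no strong Jahn–Teller driving force.
[Co(CN)₆]⁴−: Summing ligand charges against the −4 overall charge gives an oxidation state of +2 for cobalt. Group 9 minus oxidation state 2 gives a d⁷ configuration. Cyanide is a strong-field ligand (high in the spectrochemical series) for a first-row metal, so the complex is low-spin. The t₂g⁶e_g¹ (low-spin) configuration has an unevenly filled e_g set; the Jahn–Teller theorem predicts a tetragonal distortion (typically axial elongation) to lift the degeneracy.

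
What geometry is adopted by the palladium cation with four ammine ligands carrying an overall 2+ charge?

square planar

Ammonia is neutral; balancing the +2 overall charge requires Pd(II).
Pd sits in group 10, so the d-electron count is 10 − 2 = 8.
With 4 monodentate ligands the coordination number is 4.
A 4d d⁸ ion has a large crystal-field splitting; square planar leaves the high-energy d_{x²−y²} orbital empty and maximises CFSE.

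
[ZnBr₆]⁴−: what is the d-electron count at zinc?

Summing ligand charges against the −4 overall charge gives an oxidation state of +2 for zinc.
Zn sits in group 12, so the d-electron count is 12 − 2 = 10.

d¹⁰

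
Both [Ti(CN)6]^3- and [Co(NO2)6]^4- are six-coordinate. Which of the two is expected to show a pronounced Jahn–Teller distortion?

[Ti(CN)6]^3-: Summing ligand charges against the −3 overall charge gives an oxidation state of +3 for titanium. Ti sits in group 4, so the d-electron count is 4 − 3 = 1. The d¹ configuration leaves the e_g set evenly filled (or empty) — no strong Jahn–Teller driving force.
[Co(NO2)6]^4-: Ligand charges: each nitro (N-bound nitrite) is −1. With an overall charge of −4 the cobalt centre must be in the +2 oxidation state. Cobalt is a group-9 element; Co(II) is therefore d⁷. Nitro (N-bound nitrite) is a strong-field ligand (high in the spectrochemical series) for a first-row metal, so the complex is low-spin. The t₂g⁶e_g¹ (low-spin) configuration has an unevenly filled e_g set; the Jahn–Teller theorem predicts a tetragonal distortion (typically axial elongation) to lift the degeneracy.

[Co(NO2)6]^4-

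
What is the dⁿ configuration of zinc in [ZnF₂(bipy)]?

Each fluoride is −1; 2,2′-bipyridine is neutral; balancing the 0 overall charge requires Zn(II).
Group 12 minus oxidation state 2 gives a d¹⁰ configuration.

d10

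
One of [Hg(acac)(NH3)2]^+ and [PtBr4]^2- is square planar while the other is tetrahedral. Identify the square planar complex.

[PtBr4]^2-

For [Hg(acac)(NH3)2]^+: Summing ligand charges against the +1 overall charge gives an oxidation state of +2 for mercury. Hg sits in group 12, so the d-electron count is 12 − 2 = 10. A d¹⁰ ion has no crystal-field stabilisation preference between square planar and tetrahedral, so four ligands adopt the sterically favoured tetrahedral geometry. → tetrahedral.
For [PtBr4]^2-: Ligand charges: each bromide is −1. With an overall charge of −2 the platinum centre must be in the +2 oxidation state. Platinum is a group-10 element; Pt(II) is therefore d⁸. A 5d d⁸ ion has a large crystal-field splitting; square planar leaves the high-energy d_{x²−y²} orbital empty and maximises CFSE. → square planar.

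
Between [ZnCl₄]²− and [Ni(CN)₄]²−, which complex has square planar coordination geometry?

[Ni(CN)₄]²−

For [ZnCl₄]²−: Summing ligand charges against the −2 overall charge gives an oxidation state of +2 for zinc. Zn sits in group 12, so the d-electron count is 12 − 2 = 10. A d¹⁰ ion has no crystal-field stabilisation preference between square planar and tetrahedral, so four ligands adopt the sterically favoured tetrahedral geometry. → tetrahedral.
For [Ni(CN)₄]²−: Summing ligand charges against the −2 overall charge gives an oxidation state of +2 for nickel. Nickel is a group-10 element; Ni(II) is therefore d⁸. Cyanide is a strong-field ligand (high in the spectrochemical series). A 3d d⁸ ion with strong-field ligands gains enough CFSE to favour square planar over tetrahedral. → square planar.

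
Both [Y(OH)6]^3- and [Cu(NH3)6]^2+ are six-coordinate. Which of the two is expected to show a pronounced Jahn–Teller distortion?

[Cu(NH3)6]^2+

[Y(OH)6]^3-: Each hydroxide is −1; balancing the −3 overall charge requires Y(III). Group 3 minus oxidation state 3 gives a d⁰ configuration. The d⁰ configuration leaves the e_g set evenly filled (or empty) — no strong Jahn–Teller driving force.
[Cu(NH3)6]^2+: Ligand charges: ammonia is neutral. With an overall charge of +2 the copper centre must be in the +2 oxidation state. Copper is a group-11 element; Cu(II) is therefore d⁹. The t₂g⁶e_g³ configuration has an unevenly filled e_g set; the Jahn–Teller theorem predicts a tetragonal distortion (typically axial elongation) to lift the degeneracy.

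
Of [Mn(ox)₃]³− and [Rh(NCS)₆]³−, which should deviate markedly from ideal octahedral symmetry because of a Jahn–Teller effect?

[Mn(ox)₃]³−: Ligand charges: each oxalate is −2. With an overall charge of −3 the manganese centre must be in the +3 oxidation state. Mn sits in group 7, so the d-electron count is 7 − 3 = 4. Oxalate is a weak-field ligand for a first-row metal, so the complex is high-spin. The t₂g³e_g¹ (high-spin) configuration has an unevenly filled e_g set; the Jahn–Teller theorem predicts a tetragonal distortion (typically axial elongation) to lift the degeneracy.
[Rh(NCS)₆]³−: Ligand charges: each isothiocyanate is −1. With an overall charge of −3 the rhodium centre must be in the +3 oxidation state. Group 9 minus oxidation state 3 gives a d⁶ configuration. A 4d ion has a large Δₒ and is invariably low-spin. The d⁶ configuration leaves the e_g set evenly filled (or empty) — no strong Jahn–Teller driving force.

[Mn(ox)₃]³−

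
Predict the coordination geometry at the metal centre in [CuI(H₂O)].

Ligand charges: each iodide is −1; water is neutral. With an overall charge of 0 the copper centre must be in the +1 oxidation state.
Copper is a group-11 element; Cu(I) is therefore d¹⁰.
Coordination number: 2.
A d¹⁰ ion with only two ligands adopts a linear arrangement (sp hybridisation; no CFSE preference).

linear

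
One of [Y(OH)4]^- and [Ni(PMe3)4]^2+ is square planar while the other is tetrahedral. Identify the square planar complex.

For [Y(OH)4]^-: Summing ligand charges against the −1 overall charge gives an oxidation state of +3 for yttrium. Group 3 minus oxidation state 3 gives a d⁰ configuration. A d⁰ ion has no crystal-field stabilisation preference between square planar and tetrahedral, so four ligands adopt the sterically favoured tetrahedral geometry. → tetrahedral.
For [Ni(PMe3)4]^2+: Trimethylphosphine is neutral; balancing the +2 overall charge requires Ni(II). Nickel is a group-10 element; Ni(II) is therefore d⁸. Trimethylphosphine is a strong-field ligand (high in the spectrochemical series). A 3d d⁸ ion with strong-field ligands gains enough CFSE to favour square planar over tetrahedral. → square planar.

[Ni(PMe3)4]^2+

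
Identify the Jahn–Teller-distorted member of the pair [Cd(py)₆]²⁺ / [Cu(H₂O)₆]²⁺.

[Cd(py)₆]²⁺: Summing ligand charges against the +2 overall charge gives an oxidation state of +2 for cadmium. Group 12 minus oxidation state 2 gives a d¹⁰ configuration. The d¹⁰ configuration leaves the e_g set evenly filled (or empty) — no strong Jahn–Teller driving force.
[Cu(H₂O)₆]²⁺: Water is neutral; balancing the +2 overall charge requires Cu(II). Cu sits in group 11, so the d-electron count is 11 − 2 = 9. The t₂g⁶e_g³ configuration has an unevenly filled e_g set; the Jahn–Teller theorem predicts a tetragonal distortion (typically axial elongation) to lift the degeneracy.

[Cu(H₂O)₆]²⁺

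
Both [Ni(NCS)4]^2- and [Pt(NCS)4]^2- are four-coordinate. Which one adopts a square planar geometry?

For [Ni(NCS)4]^2-: Summing ligand charges against the −2 overall charge gives an oxidation state of +2 for nickel. Group 10 minus oxidation state 2 gives a d⁸ configuration. Isothiocyanate is a weak-field ligand. With weak-field ligands the CFSE gain from square planar is small, so a 3d d⁸ ion takes the sterically preferred tetrahedral geometry. → tetrahedral.
For [Pt(NCS)4]^2-: Each isothiocyanate is −1; balancing the −2 overall charge requires Pt(II). Group 10 minus oxidation state 2 gives a d⁸ configuration. A 5d d⁸ ion has a large crystal-field splitting; square planar leaves the high-energy d_{x²−y²} orbital empty and maximises CFSE. → square planar.

[Pt(NCS)4]^2-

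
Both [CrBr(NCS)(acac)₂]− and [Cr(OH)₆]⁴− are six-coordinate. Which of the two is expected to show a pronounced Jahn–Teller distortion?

[CrBr(NCS)(acac)₂]−: Summing ligand charges against the −1 overall charge gives an oxidation state of +3 for chromium. Cr sits in group 6, so the d-electron count is 6 − 3 = 3. The d³ configuration leaves the e_g set evenly filled (or empty) — no strong Jahn–Teller driving force.
[Cr(OH)₆]⁴−: Each hydroxide is −1; balancing the −4 overall charge requires Cr(II). Cr sits in group 6, so the d-electron count is 6 − 2 = 4. Hydroxide is a weak-field ligand for a first-row metal, so the complex is high-spin. The t₂g³e_g¹ (high-spin) configuration has an unevenly filled e_g set; the Jahn–Teller theorem predicts a tetragonal distortion (typically axial elongation) to lift the degeneracy.

[Cr(OH)₆]⁴−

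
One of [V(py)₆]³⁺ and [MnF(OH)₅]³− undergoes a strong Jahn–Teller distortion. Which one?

[V(py)₆]³⁺: Summing ligand charges against the +3 overall charge gives an oxidation state of +3 for vanadium. Group 5 minus oxidation state 3 gives a d² configuration. The d² configuration leaves the e_g set evenly filled (or empty) — no strong Jahn–Teller driving force.
[MnF(OH)₅]³−: Summing ligand charges against the −3 overall charge gives an oxidation state of +3 for manganese. Group 7 minus oxidation state 3 gives a d⁴ configuration. Fluoride and hydroxide are weak-field ligands for a first-row metal, so the complex is high-spin. The t₂g³e_g¹ (high-spin) configuration has an unevenly filled e_g set; the Jahn–Teller theorem predicts a tetragonal distortion (typically axial elongation) to lift the degeneracy.

[MnF(OH)₅]³−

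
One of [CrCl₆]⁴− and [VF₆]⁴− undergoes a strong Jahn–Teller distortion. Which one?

[CrCl₆]⁴−: Ligand charges: each chloride is −1. With an overall charge of −4 the chromium centre must be in the +2 oxidation state. Cr sits in group 6, so the d-electron count is 6 − 2 = 4. Chloride is a weak-field ligand for a first-row metal, so the complex is high-spin. The t₂g³e_g¹ (high-spin) configuration has an unevenly filled e_g set; the Jahn–Teller theorem predicts a tetragonal distortion (typically axial elongation) to lift the degeneracy.
[VF₆]⁴−: Summing ligand charges against the −4 overall charge gives an oxidation state of +2 for vanadium. Vanadium is a group-5 element; V(II) is therefore d³. The d³ configuration leaves the e_g set evenly filled (or empty) — no strong Jahn–Teller driving force.

[CrCl₆]⁴−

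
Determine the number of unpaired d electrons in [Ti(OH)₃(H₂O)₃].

Ligand charges: each hydroxide is −1; water is neutral. With an overall charge of 0 the titanium centre must be in the +3 oxidation state.
Group 4 minus oxidation state 3 gives a d¹ configuration.
In an octahedral field the d¹ configuration is t₂g¹e_g⁰ (only one arrangement possible), giving 1 unpaired electron.

1 unpaired electron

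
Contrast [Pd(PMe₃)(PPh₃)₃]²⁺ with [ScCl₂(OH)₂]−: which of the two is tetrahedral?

[ScCl₂(OH)₂]−

For [Pd(PMe₃)(PPh₃)₃]²⁺: Summing ligand charges against the +2 overall charge gives an oxidation state of +2 for palladium. Palladium is a group-10 element; Pd(II) is therefore d⁸. A 4d d⁸ ion has a large crystal-field splitting; square planar leaves the high-energy d_{x²−y²} orbital empty and maximises CFSE. → square planar.
For [ScCl₂(OH)₂]−: Each chloride is −1; each hydroxide is −1; balancing the −1 overall charge requires Sc(III). Sc sits in group 3, so the d-electron count is 3 − 3 = 0. A d⁰ ion has no crystal-field stabilisation preference between square planar and tetrahedral, so four ligands adopt the sterically favoured tetrahedral geometry. → tetrahedral.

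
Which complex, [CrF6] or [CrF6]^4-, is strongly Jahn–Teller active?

[CrF6]^4-

[CrF6]: Ligand charges: each fluoride is −1. With an overall charge of 0 the chromium centre must be in the +6 oxidation state. Group 6 minus oxidation state 6 gives a d⁰ configuration. The d⁰ configuration leaves the e_g set evenly filled (or empty) — no strong Jahn–Teller driving force.
[CrF6]^4-: Summing ligand charges against the −4 overall charge gives an oxidation state of +2 for chromium. Chromium is a group-6 element; Cr(II) is therefore d⁴. Fluoride is a weak-field ligand for a first-row metal, so the complex is high-spin. The t₂g³e_g¹ (high-spin) configuration has an unevenly filled e_g set; the Jahn–Teller theorem predicts a tetragonal distortion (typically axial elongation) to lift the degeneracy.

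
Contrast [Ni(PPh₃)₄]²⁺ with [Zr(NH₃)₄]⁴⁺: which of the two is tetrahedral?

For [Ni(PPh₃)₄]²⁺: Summing ligand charges against the +2 overall charge gives an oxidation state of +2 for nickel. Group 10 minus oxidation state 2 gives a d⁸ configuration. Triphenylphosphine is a strong-field ligand (high in the spectrochemical series). A 3d d⁸ ion with strong-field ligands gains enough CFSE to favour square planar over tetrahedral. → square planar.
For [Zr(NH₃)₄]⁴⁺: Ammonia is neutral; balancing the +4 overall charge requires Zr(IV). Zirconium is a group-4 element; Zr(IV) is therefore d⁰. A d⁰ ion has no crystal-field stabilisation preference between square planar and tetrahedral, so four ligands adopt the sterically favoured tetrahedral geometry. → tetrahedral.

[Zr(NH₃)₄]⁴⁺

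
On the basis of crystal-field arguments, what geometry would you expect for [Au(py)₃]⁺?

Ligand charges: pyridine is neutral. With an overall charge of +1 the gold centre must be in the +1 oxidation state.
Gold is a group-11 element; Au(I) is therefore d¹⁰.
Coordination number: 3.
Three ligands around a d¹⁰ centre minimise repulsion in a trigonal-planar arrangement.

trigonal planar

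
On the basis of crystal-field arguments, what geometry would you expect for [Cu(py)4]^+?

tetrahedral

Ligand charges: pyridine is neutral. With an overall charge of +1 the copper centre must be in the +1 oxidation state.
Cu sits in group 11, so the d-electron count is 11 − 1 = 10.
With 4 monodentate ligands the coordination number is 4.
A d¹⁰ ion has no crystal-field stabilisation preference between square planar and tetrahedral, so four ligands adopt the sterically favoured tetrahedral geometry.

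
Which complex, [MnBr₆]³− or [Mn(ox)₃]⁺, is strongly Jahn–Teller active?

[MnBr₆]³−: Summing ligand charges against the −3 overall charge gives an oxidation state of +3 for manganese. Group 7 minus oxidation state 3 gives a d⁴ configuration. Bromide is a weak-field ligand for a first-row metal, so the complex is high-spin. The t₂g³e_g¹ (high-spin) configuration has an unevenly filled e_g set; the Jahn–Teller theorem predicts a tetragonal distortion (typically axial elongation) to lift the degeneracy.
[Mn(ox)₃]⁺: Ligand charges: each oxalate is −2. With an overall charge of +1 the manganese centre must be in the +7 oxidation state. Group 7 minus oxidation state 7 gives a d⁰ configuration. The d⁰ configuration leaves the e_g set evenly filled (or empty) — no strong Jahn–Teller driving force.

[MnBr₆]³−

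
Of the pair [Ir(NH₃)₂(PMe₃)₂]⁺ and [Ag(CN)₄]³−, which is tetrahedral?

[Ag(CN)₄]³−

For [Ir(NH₃)₂(PMe₃)₂]⁺: Summing ligand charges against the +1 overall charge gives an oxidation state of +1 for iridium. Ir sits in group 9, so the d-electron count is 9 − 1 = 8. A 5d d⁸ ion has a large crystal-field splitting; square planar leaves the high-energy d_{x²−y²} orbital empty and maximises CFSE. → square planar.
For [Ag(CN)₄]³−: Each cyanide is −1; balancing the −3 overall charge requires Ag(I). Ag sits in group 11, so the d-electron count is 11 − 1 = 10. A d¹⁰ ion has no crystal-field stabilisation preference between square planar and tetrahedral, so four ligands adopt the sterically favoured tetrahedral geometry. → tetrahedral.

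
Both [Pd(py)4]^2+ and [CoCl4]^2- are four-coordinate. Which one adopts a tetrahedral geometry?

[CoCl4]^2-

For [Pd(py)4]^2+: Ligand charges: pyridine is neutral. With an overall charge of +2 the palladium centre must be in the +2 oxidation state. Group 10 minus oxidation state 2 gives a d⁸ configuration. A 4d d⁸ ion has a large crystal-field splitting; square planar leaves the high-energy d_{x²−y²} orbital empty and maximises CFSE. → square planar.
For [CoCl4]^2-: Ligand charges: each chloride is −1. With an overall charge of −2 the cobalt centre must be in the +2 oxidation state. Co sits in group 9, so the d-electron count is 9 − 2 = 7. For a high-spin 3d d⁷ ion with weak-field ligands the small Δₜ gives little square-planar CFSE advantage, so four ligands adopt the sterically favoured tetrahedral geometry. → tetrahedral.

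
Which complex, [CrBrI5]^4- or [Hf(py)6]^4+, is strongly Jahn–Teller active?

[CrBrI5]^4-: Ligand charges: each bromide is −1; each iodide is −1. With an overall charge of −4 the chromium centre must be in the +2 oxidation state. Cr sits in group 6, so the d-electron count is 6 − 2 = 4. Bromide and iodide are weak-field ligands for a first-row metal, so the complex is high-spin. The t₂g³e_g¹ (high-spin) configuration has an unevenly filled e_g set; the Jahn–Teller theorem predicts a tetragonal distortion (typically axial elongation) to lift the degeneracy.
[Hf(py)6]^4+: Ligand charges: pyridine is neutral. With an overall charge of +4 the hafnium centre must be in the +4 oxidation state. Hf sits in group 4, so the d-electron count is 4 − 4 = 0. The d⁰ configuration leaves the e_g set evenly filled (or empty) — no strong Jahn–Teller driving force.

[CrBrI5]^4-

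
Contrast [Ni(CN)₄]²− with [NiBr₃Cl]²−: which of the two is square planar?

[Ni(CN)₄]²−

For [Ni(CN)₄]²−: Summing ligand charges against the −2 overall charge gives an oxidation state of +2 for nickel. Nickel is a group-10 element; Ni(II) is therefore d⁸. Cyanide is a strong-field ligand (high in the spectrochemical series). A 3d d⁸ ion with strong-field ligands gains enough CFSE to favour square planar over tetrahedral. → square planar.
For [NiBr₃Cl]²−: Summing ligand charges against the −2 overall charge gives an oxidation state of +2 for nickel. Nickel is a group-10 element; Ni(II) is therefore d⁸. Bromide and chloride are weak-field ligands. With weak-field ligands the CFSE gain from square planar is small, so a 3d d⁸ ion takes the sterically preferred tetrahedral geometry. → tetrahedral.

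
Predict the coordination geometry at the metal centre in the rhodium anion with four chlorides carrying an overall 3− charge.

square planar

Each chloride is −1; balancing the −3 overall charge requires Rh(I).
Rhodium is a group-9 element; Rh(I) is therefore d⁸.
With 4 monodentate ligands the coordination number is 4.
A 4d d⁸ ion has a large crystal-field splitting; square planar leaves the high-energy d_{x²−y²} orbital empty and maximises CFSE.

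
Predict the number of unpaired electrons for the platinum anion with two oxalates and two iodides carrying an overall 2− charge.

Summing ligand charges against the −2 overall charge gives an oxidation state of +4 for platinum.
Platinum is a group-10 element; Pt(IV) is therefore d⁶.
Counting donor atoms: 2×oxalate (bidentate) → 4 donors; 2×iodide (monodentate) → 2 donors. Coordination number = 6.
The spin state decides the count: a 5d ion has a large Δₒ and is invariably low-spin.
An octahedral low-spin d⁶ ion is t₂g⁶e_g⁰, giving 0 unpaired electrons.

0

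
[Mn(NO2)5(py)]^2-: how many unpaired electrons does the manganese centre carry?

Ligand charges: each nitro (N-bound nitrite) is −1; pyridine is neutral. With an overall charge of −2 the manganese centre must be in the +3 oxidation state.
Manganese is a group-7 element; Mn(III) is therefore d⁴.
The spin state decides the count: Nitro (N-bound nitrite) is a strong-field ligand (high in the spectrochemical series) for a first-row metal, so the complex is low-spin.
An octahedral low-spin d⁴ ion is t₂g⁴e_g⁰, giving 2 unpaired electrons.

2 unpaired electrons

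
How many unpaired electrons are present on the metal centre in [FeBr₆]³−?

5

Each bromide is −1; balancing the −3 overall charge requires Fe(III).
Fe sits in group 8, so the d-electron count is 8 − 3 = 5.
The spin state decides the count: Bromide is a weak-field ligand for a first-row metal, so the complex is high-spin.
An octahedral high-spin d⁵ ion is t₂g³e_g², giving 5 unpaired electrons.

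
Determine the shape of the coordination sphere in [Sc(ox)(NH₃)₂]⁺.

Summing ligand charges against the +1 overall charge gives an oxidation state of +3 for scandium.
Sc sits in group 3, so the d-electron count is 3 − 3 = 0.
Counting donor atoms: 1×oxalate (bidentate) → 2 donors; 2×ammonia (monodentate) → 2 donors. Coordination number = 4.
A d⁰ ion has no crystal-field stabilisation preference between square planar and tetrahedral, so four ligands adopt the sterically favoured tetrahedral geometry.

tetrahedral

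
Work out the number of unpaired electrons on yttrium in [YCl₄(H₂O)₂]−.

Summing ligand charges against the −1 overall charge gives an oxidation state of +3 for yttrium.
Yttrium is a group-3 element; Y(III) is therefore d⁰.
In an octahedral field the d⁰ configuration is t₂g⁰e_g⁰, giving 0 unpaired electrons.

0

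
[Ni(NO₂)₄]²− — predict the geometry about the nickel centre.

Summing ligand charges against the −2 overall charge gives an oxidation state of +2 for nickel.
Ni sits in group 10, so the d-electron count is 10 − 2 = 8.
With 4 monodentate ligands the coordination number is 4.
Nitro (N-bound nitrite) is a strong-field ligand (high in the spectrochemical series).
A 3d d⁸ ion with strong-field ligands gains enough CFSE to favour square planar over tetrahedral.

square planar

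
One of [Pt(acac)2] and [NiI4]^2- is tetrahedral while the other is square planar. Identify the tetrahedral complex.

[NiI4]^2-

For [Pt(acac)2]: Ligand charges: each acetylacetonate is −1. With an overall charge of 0 the platinum centre must be in the +2 oxidation state. Platinum is a group-10 element; Pt(II) is therefore d⁸. A 5d d⁸ ion has a large crystal-field splitting; square planar leaves the high-energy d_{x²−y²} orbital empty and maximises CFSE. → square planar.
For [NiI4]^2-: Ligand charges: each iodide is −1. With an overall charge of −2 the nickel centre must be in the +2 oxidation state. Nickel is a group-10 element; Ni(II) is therefore d⁸. Iodide is a weak-field ligand. With weak-field ligands the CFSE gain from square planar is small, so a 3d d⁸ ion takes the sterically preferred tetrahedral geometry. → tetrahedral.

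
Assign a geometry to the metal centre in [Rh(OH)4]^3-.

square planar

Each hydroxide is −1; balancing the −3 overall charge requires Rh(I).
Rhodium is a group-9 element; Rh(I) is therefore d⁸.
With 4 monodentate ligands the coordination number is 4.
A 4d d⁸ ion has a large crystal-field splitting; square planar leaves the high-energy d_{x²−y²} orbital empty and maximises CFSE.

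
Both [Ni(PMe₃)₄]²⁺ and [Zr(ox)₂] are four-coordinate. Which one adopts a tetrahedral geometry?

[Zr(ox)₂]

For [Ni(PMe₃)₄]²⁺: Ligand charges: trimethylphosphine is neutral. With an overall charge of +2 the nickel centre must be in the +2 oxidation state. Ni sits in group 10, so the d-electron count is 10 − 2 = 8. Trimethylphosphine is a strong-field ligand (high in the spectrochemical series). A 3d d⁸ ion with strong-field ligands gains enough CFSE to favour square planar over tetrahedral. → square planar.
For [Zr(ox)₂]: Ligand charges: each oxalate is −2. With an overall charge of 0 the zirconium centre must be in the +4 oxidation state. Group 4 minus oxidation state 4 gives a d⁰ configuration. A d⁰ ion has no crystal-field stabilisation preference between square planar and tetrahedral, so four ligands adopt the sterically favoured tetrahedral geometry. → tetrahedral.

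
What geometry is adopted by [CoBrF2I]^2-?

tetrahedral

Ligand charges: each bromide is −1; each fluoride is −1; each iodide is −1. With an overall charge of −2 the cobalt centre must be in the +2 oxidation state.
Group 9 minus oxidation state 2 gives a d⁷ configuration.
Coordination number: 4.
Bromide, fluoride, and iodide are weak-field ligands.
For a high-spin 3d d⁷ ion with weak-field ligands the small Δₜ gives little square-planar CFSE advantage, so four ligands adopt the sterically favoured tetrahedral geometry.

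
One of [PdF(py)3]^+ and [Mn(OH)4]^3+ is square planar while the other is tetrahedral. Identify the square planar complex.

[PdF(py)3]^+

For [PdF(py)3]^+: Summing ligand charges against the +1 overall charge gives an oxidation state of +2 for palladium. Pd sits in group 10, so the d-electron count is 10 − 2 = 8. A 4d d⁸ ion has a large crystal-field splitting; square planar leaves the high-energy d_{x²−y²} orbital empty and maximises CFSE. → square planar.
For [Mn(OH)4]^3+: Summing ligand charges against the +3 overall charge gives an oxidation state of +7 for manganese. Manganese is a group-7 element; Mn(VII) is therefore d⁰. A d⁰ ion has no crystal-field stabilisation preference between square planar and tetrahedral, so four ligands adopt the sterically favoured tetrahedral geometry. → tetrahedral.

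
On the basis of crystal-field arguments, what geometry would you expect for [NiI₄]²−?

Each iodide is −1; balancing the −2 overall charge requires Ni(II).
Ni sits in group 10, so the d-electron count is 10 − 2 = 8.
Coordination number: 4.
Iodide is a weak-field ligand.
With weak-field ligands the CFSE gain from square planar is small, so a 3d d⁸ ion takes the sterically preferred tetrahedral geometry.

tetrahedral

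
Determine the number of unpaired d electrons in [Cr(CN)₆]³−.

Summing ligand charges against the −3 overall charge gives an oxidation state of +3 for chromium.
Cr sits in group 6, so the d-electron count is 6 − 3 = 3.
In an octahedral field the d³ configuration is t₂g³e_g⁰ (only one arrangement possible), giving 3 unpaired electrons.

3 unpaired electrons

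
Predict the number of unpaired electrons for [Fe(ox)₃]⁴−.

4 unpaired electrons

Each oxalate is −2; balancing the −4 overall charge requires Fe(II).
Iron is a group-8 element; Fe(II) is therefore d⁶.
Counting donor atoms: 3×oxalate (bidentate) → 6 donors. Coordination number = 6.
The spin state decides the count: Oxalate is a weak-field ligand for a first-row metal, so the complex is high-spin.
An octahedral high-spin d⁶ ion is t₂g⁴e_g², giving 4 unpaired electrons.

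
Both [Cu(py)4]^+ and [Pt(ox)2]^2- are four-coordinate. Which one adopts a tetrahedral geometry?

For [Cu(py)4]^+: Pyridine is neutral; balancing the +1 overall charge requires Cu(I). Cu sits in group 11, so the d-electron count is 11 − 1 = 10. A d¹⁰ ion has no crystal-field stabilisation preference between square planar and tetrahedral, so four ligands adopt the sterically favoured tetrahedral geometry. → tetrahedral.
For [Pt(ox)2]^2-: Ligand charges: each oxalate is −2. With an overall charge of −2 the platinum centre must be in the +2 oxidation state. Pt sits in group 10, so the d-electron count is 10 − 2 = 8. A 5d d⁸ ion has a large crystal-field splitting; square planar leaves the high-energy d_{x²−y²} orbital empty and maximises CFSE. → square planar.

[Cu(py)4]^+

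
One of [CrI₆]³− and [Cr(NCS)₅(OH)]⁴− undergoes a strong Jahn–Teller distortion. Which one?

[Cr(NCS)₅(OH)]⁴−

[CrI₆]³−: Summing ligand charges against the −3 overall charge gives an oxidation state of +3 for chromium. Group 6 minus oxidation state 3 gives a d³ configuration. The d³ configuration leaves the e_g set evenly filled (or empty) — no strong Jahn–Teller driving force.
[Cr(NCS)₅(OH)]⁴−: Summing ligand charges against the −4 overall charge gives an oxidation state of +2 for chromium. Chromium is a group-6 element; Cr(II) is therefore d⁴. Hydroxide and isothiocyanate are weak-field ligands for a first-row metal, so the complex is high-spin. The t₂g³e_g¹ (high-spin) configuration has an unevenly filled e_g set; the Jahn–Teller theorem predicts a tetragonal distortion (typically axial elongation) to lift the degeneracy.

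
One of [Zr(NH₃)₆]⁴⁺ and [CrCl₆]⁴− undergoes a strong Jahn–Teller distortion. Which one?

[Zr(NH₃)₆]⁴⁺: Ligand charges: ammonia is neutral. With an overall charge of +4 the zirconium centre must be in the +4 oxidation state. Zr sits in group 4, so the d-electron count is 4 − 4 = 0. The d⁰ configuration leaves the e_g set evenly filled (or empty) — no strong Jahn–Teller driving force.
[CrCl₆]⁴−: Ligand charges: each chloride is −1. With an overall charge of −4 the chromium centre must be in the +2 oxidation state. Chromium is a group-6 element; Cr(II) is therefore d⁴. Chloride is a weak-field ligand for a first-row metal, so the complex is high-spin. The t₂g³e_g¹ (high-spin) configuration has an unevenly filled e_g set; the Jahn–Teller theorem predicts a tetragonal distortion (typically axial elongation) to lift the degeneracy.

[CrCl₆]⁴−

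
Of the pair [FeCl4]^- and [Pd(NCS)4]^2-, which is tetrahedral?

For [FeCl4]^-: Ligand charges: each chloride is −1. With an overall charge of −1 the iron centre must be in the +3 oxidation state. Iron is a group-8 element; Fe(III) is therefore d⁵. A high-spin d⁵ ion has zero CFSE in either geometry, so four ligands adopt the sterically favoured tetrahedral geometry. → tetrahedral.
For [Pd(NCS)4]^2-: Each isothiocyanate is −1; balancing the −2 overall charge requires Pd(II). Pd sits in group 10, so the d-electron count is 10 − 2 = 8. A 4d d⁸ ion has a large crystal-field splitting; square planar leaves the high-energy d_{x²−y²} orbital empty and maximises CFSE. → square planar.

[FeCl4]^-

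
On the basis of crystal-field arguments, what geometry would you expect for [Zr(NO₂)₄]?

tetrahedral

Ligand charges: each nitro (N-bound nitrite) is −1. With an overall charge of 0 the zirconium centre must be in the +4 oxidation state.
Group 4 minus oxidation state 4 gives a d⁰ configuration.
Coordination number: 4.
A d⁰ ion has no crystal-field stabilisation preference between square planar and tetrahedral, so four ligands adopt the sterically favoured tetrahedral geometry.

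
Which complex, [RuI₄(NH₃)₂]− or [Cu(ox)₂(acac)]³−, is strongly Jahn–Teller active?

[Cu(ox)₂(acac)]³−

[RuI₄(NH₃)₂]−: Ligand charges: each iodide is −1; ammonia is neutral. With an overall charge of −1 the ruthenium centre must be in the +3 oxidation state. Ru sits in group 8, so the d-electron count is 8 − 3 = 5. A 4d ion has a large Δₒ and is invariably low-spin. The d⁵ configuration leaves the e_g set evenly filled (or empty) — no strong Jahn–Teller driving force.
[Cu(ox)₂(acac)]³−: Ligand charges: each oxalate is −2; each acetylacetonate is −1. With an overall charge of −3 the copper centre must be in the +2 oxidation state. Cu sits in group 11, so the d-electron count is 11 − 2 = 9. The t₂g⁶e_g³ configuration has an unevenly filled e_g set; the Jahn–Teller theorem predicts a tetragonal distortion (typically axial elongation) to lift the degeneracy.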